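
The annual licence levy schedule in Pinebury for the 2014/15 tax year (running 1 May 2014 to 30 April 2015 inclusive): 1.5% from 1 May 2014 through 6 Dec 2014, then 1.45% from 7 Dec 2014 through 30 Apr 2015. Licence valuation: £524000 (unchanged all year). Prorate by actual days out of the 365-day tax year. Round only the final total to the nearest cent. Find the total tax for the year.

£7755.92

1 May – 6 Dec 2014: 220 days at 1.5% → £524000 × 1.5% × 220/365 = £4737.5342
7 Dec 2014 – 30 Apr 2015: 145 days at 1.45% → £524000 × 1.45% × 145/365 = £3018.3836
Total = £7755.9178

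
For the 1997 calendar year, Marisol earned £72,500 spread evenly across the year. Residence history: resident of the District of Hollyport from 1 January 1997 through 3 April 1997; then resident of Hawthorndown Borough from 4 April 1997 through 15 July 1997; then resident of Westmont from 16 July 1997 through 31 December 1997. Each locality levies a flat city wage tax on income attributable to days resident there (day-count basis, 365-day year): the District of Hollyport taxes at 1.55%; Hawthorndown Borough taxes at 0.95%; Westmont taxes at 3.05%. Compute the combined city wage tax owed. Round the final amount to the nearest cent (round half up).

£1,504.52

The District of Hollyport, 1 January – 3 April 1997: 93 days → £72,500 × 1.55% × 93/365 = £286.3253
Hawthorndown Borough, 4 April – 15 July 1997: 103 days → £72,500 × 0.95% × 103/365 = £194.3596
Westmont, 16 July – 31 December 1997: 169 days → £72,500 × 3.05% × 169/365 = £1,023.8390
Total = £1,504.5240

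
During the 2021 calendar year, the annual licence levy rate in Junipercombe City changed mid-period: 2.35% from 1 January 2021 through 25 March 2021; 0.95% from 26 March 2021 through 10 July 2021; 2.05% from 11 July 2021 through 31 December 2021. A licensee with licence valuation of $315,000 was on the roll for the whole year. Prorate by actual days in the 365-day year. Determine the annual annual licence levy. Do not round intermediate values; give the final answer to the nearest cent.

1 January – 25 March 2021: 84 days at 2.35% → $315,000 × 2.35% × 84/365 = $1,703.5890
26 March – 10 July 2021: 107 days at 0.95% → $315,000 × 0.95% × 107/365 = $877.2534
11 July – 31 December 2021: 174 days at 2.05% → $315,000 × 2.05% × 174/365 = $3,078.3699
Total = $5,659.2123

$5,659.21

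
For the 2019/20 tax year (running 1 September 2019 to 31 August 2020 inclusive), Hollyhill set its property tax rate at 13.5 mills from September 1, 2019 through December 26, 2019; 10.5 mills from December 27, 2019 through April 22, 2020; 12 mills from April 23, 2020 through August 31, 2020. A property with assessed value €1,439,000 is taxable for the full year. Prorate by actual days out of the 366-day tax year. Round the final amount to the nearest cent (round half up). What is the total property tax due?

September 1 – December 26, 2019: 117 days at 13.5 mills → €1,439,000 × 1.35% × 117/366 = €6,210.1107
December 27, 2019 – April 22, 2020: 118 days at 10.5 mills → €1,439,000 × 1.05% × 118/366 = €4,871.3689
April 23 – August 31, 2020: 131 days at 12 mills → €1,439,000 × 1.2% × 131/366 = €6,180.6230
Total = €17,262.1025

€17,262.10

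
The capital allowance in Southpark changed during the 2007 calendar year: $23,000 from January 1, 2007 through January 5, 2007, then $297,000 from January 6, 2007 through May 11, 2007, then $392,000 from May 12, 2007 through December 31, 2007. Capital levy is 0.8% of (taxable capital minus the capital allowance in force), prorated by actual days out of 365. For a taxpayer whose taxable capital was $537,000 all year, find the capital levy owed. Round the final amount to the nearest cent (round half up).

$1,462.79

January 1 – January 5, 2007: 5 days, exemption $23,000 → ($537,000 − $23,000) × 0.8% × 5/365 = $56.3288
January 6 – May 11, 2007: 126 days, exemption $297,000 → ($537,000 − $297,000) × 0.8% × 126/365 = $662.7945
May 12 – December 31, 2007: 234 days, exemption $392,000 → ($537,000 − $392,000) × 0.8% × 234/365 = $743.6712
Total = $1,462.7945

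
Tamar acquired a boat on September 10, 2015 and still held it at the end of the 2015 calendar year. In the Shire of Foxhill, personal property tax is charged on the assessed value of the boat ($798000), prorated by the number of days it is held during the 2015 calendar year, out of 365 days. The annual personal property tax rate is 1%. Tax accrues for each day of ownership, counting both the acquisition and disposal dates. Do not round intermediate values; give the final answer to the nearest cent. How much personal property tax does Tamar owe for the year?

Days held (September 10 – December 31, 2015): 113 out of 365
Tax = $798000 × 1% × 113/365 = $2470.5205

$2470.52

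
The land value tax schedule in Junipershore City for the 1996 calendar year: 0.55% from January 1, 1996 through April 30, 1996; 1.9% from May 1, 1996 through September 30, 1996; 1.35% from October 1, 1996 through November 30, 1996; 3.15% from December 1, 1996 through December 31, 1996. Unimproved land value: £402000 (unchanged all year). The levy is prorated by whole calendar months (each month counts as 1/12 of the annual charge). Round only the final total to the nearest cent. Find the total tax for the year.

£5879.25

January 1 – April 30, 1996: 4 months at 0.55% → £402000 × 0.55% × 4/12 = £737.0000
May 1 – September 30, 1996: 5 months at 1.9% → £402000 × 1.9% × 5/12 = £3182.5000
October 1 – November 30, 1996: 2 months at 1.35% → £402000 × 1.35% × 2/12 = £904.5000
December 1 – December 31, 1996: 1 month at 3.15% → £402000 × 3.15% × 1/12 = £1055.2500
Total = £5879.2500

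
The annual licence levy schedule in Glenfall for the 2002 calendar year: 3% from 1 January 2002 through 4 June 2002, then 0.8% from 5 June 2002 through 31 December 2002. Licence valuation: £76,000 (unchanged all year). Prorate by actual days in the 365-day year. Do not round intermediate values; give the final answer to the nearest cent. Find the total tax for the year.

£1,318.03

1 January – 4 June 2002: 155 days at 3% → £76,000 × 3% × 155/365 = £968.2192
5 June – 31 December 2002: 210 days at 0.8% → £76,000 × 0.8% × 210/365 = £349.8082
Total = £1,318.0274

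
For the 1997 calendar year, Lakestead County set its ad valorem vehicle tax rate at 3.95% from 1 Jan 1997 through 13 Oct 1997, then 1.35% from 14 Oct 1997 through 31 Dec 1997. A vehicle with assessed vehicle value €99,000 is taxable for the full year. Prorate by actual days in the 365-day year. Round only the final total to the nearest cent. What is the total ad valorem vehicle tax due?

€3,353.39

1 Jan – 13 Oct 1997: 286 days at 3.95% → €99,000 × 3.95% × 286/365 = €3,064.1178
14 Oct – 31 Dec 1997: 79 days at 1.35% → €99,000 × 1.35% × 79/365 = €289.2699
Total = €3,353.3877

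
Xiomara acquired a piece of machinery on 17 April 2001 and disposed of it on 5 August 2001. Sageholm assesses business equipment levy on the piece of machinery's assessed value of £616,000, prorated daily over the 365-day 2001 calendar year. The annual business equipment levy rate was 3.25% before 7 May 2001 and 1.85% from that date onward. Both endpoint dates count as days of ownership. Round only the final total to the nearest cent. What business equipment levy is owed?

£3,938.18

17 April – 6 May 2001: 20 days at 3.25% → £616,000 × 3.25% × 20/365 = £1,096.9863
7 May – 5 August 2001: 91 days at 1.85% → £616,000 × 1.85% × 91/365 = £2,841.1945
Total = £3,938.1808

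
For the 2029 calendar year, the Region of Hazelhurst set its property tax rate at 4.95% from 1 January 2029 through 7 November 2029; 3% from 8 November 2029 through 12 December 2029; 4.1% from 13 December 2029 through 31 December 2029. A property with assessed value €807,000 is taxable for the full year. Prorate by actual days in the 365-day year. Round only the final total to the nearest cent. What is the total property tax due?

1 January – 7 November 2029: 311 days at 4.95% → €807,000 × 4.95% × 311/365 = €34,036.6068
8 November – 12 December 2029: 35 days at 3% → €807,000 × 3% × 35/365 = €2,321.5068
13 December – 31 December 2029: 19 days at 4.1% → €807,000 × 4.1% × 19/365 = €1,722.3370
Total = €38,080.4507

€38,080.45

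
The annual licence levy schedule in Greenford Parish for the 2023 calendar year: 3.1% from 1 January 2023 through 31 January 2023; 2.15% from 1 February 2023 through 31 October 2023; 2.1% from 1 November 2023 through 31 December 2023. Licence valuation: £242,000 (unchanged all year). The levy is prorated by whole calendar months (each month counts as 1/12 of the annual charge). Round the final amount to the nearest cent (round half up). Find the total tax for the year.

1 January – 31 January 2023: 1 month at 3.1% → £242,000 × 3.1% × 1/12 = £625.1667
1 February – 31 October 2023: 9 months at 2.15% → £242,000 × 2.15% × 9/12 = £3,902.2500
1 November – 31 December 2023: 2 months at 2.1% → £242,000 × 2.1% × 2/12 = £847.0000
Total = £5,374.4167

£5,374.42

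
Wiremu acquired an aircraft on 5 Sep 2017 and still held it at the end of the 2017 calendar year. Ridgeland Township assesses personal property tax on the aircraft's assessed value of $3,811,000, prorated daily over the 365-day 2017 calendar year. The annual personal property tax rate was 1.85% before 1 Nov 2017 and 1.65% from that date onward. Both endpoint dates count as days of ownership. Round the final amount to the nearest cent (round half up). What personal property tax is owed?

$21,519.10

5 Sep – 31 Oct 2017: 57 days at 1.85% → $3,811,000 × 1.85% × 57/365 = $11,010.1356
1 Nov – 31 Dec 2017: 61 days at 1.65% → $3,811,000 × 1.65% × 61/365 = $10,508.9630
Total = $21,519.0986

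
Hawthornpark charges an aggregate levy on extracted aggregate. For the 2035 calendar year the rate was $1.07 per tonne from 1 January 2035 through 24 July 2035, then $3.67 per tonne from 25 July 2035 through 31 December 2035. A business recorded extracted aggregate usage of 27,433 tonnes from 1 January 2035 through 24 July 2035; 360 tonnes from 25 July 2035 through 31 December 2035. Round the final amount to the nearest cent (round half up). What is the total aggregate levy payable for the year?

1 January – 24 July 2035: 27,433 tonnes at $1.07/tonne → $29,353.31
25 July – 31 December 2035: 360 tonnes at $3.67/tonne → $1,321.20

$30,674.51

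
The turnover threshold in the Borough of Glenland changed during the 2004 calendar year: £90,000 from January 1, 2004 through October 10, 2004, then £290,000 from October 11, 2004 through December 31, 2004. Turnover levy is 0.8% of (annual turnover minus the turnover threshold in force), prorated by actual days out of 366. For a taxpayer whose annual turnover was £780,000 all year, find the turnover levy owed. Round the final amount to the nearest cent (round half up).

January 1 – October 10, 2004: 284 days, exemption £90,000 → (£780,000 − £90,000) × 0.8% × 284/366 = £4,283.2787
October 11 – December 31, 2004: 82 days, exemption £290,000 → (£780,000 − £290,000) × 0.8% × 82/366 = £878.2514
Total = £5,161.5301

£5,161.53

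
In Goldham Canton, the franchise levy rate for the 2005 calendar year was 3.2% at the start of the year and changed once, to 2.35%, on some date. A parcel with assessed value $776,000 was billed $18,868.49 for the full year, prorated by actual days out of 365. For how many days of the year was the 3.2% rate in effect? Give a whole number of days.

Let d = days at the first rate; then 365 − d days at the second rate.
$776,000 × [3.2%·d + 2.35%·(365−d)] / 365 = $18,868.49
Solving gives d = 35, so the new rate took effect on February 5, 2005.

35 days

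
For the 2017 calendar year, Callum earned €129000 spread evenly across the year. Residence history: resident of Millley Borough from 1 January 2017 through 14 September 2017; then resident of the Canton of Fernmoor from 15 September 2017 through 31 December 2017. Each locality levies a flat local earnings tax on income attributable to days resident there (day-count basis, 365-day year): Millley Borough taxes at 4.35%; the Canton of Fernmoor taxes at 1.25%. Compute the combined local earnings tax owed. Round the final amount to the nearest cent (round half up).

€4428.23

Millley Borough, 1 January – 14 September 2017: 257 days → €129000 × 4.35% × 257/365 = €3951.1110
The Canton of Fernmoor, 15 September – 31 December 2017: 108 days → €129000 × 1.25% × 108/365 = €477.1233
Total = €4428.2342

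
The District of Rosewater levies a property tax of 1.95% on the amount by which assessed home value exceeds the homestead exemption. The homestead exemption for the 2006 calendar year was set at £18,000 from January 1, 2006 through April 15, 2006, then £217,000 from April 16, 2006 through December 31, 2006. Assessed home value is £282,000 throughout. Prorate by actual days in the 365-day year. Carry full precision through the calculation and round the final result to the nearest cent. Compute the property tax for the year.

£2,383.81

January 1 – April 15, 2006: 105 days, exemption £18,000 → (£282,000 − £18,000) × 1.95% × 105/365 = £1,480.9315
April 16 – December 31, 2006: 260 days, exemption £217,000 → (£282,000 − £217,000) × 1.95% × 260/365 = £902.8767
Total = £2,383.8082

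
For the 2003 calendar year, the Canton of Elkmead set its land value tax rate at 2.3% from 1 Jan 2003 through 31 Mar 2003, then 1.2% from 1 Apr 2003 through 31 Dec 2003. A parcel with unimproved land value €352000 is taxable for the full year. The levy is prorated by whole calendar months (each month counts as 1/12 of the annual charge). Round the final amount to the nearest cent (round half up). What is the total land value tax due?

€5192.00

1 Jan – 31 Mar 2003: 3 months at 2.3% → €352000 × 2.3% × 3/12 = €2024.0000
1 Apr – 31 Dec 2003: 9 months at 1.2% → €352000 × 1.2% × 9/12 = €3168.0000
Total = €5192.0000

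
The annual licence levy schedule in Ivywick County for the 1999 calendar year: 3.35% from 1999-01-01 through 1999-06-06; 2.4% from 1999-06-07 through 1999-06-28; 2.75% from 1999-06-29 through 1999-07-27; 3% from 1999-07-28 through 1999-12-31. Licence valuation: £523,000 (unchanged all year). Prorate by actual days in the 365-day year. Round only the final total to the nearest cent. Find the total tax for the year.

£16,184.34

1999-01-01 to 1999-06-06: 157 days at 3.35% → £523,000 × 3.35% × 157/365 = £7,536.2151
1999-06-07 to 1999-06-28: 22 days at 2.4% → £523,000 × 2.4% × 22/365 = £756.5589
1999-06-29 to 1999-07-27: 29 days at 2.75% → £523,000 × 2.75% × 29/365 = £1,142.7192
1999-07-28 to 1999-12-31: 157 days at 3% → £523,000 × 3% × 157/365 = £6,748.8493
Total = £16,184.3425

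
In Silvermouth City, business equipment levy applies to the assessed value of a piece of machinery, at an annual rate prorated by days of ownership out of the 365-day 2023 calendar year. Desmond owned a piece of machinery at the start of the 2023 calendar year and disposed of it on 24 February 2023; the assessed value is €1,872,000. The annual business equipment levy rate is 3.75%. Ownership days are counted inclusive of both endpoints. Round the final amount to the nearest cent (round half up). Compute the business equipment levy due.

Days held (1 January – 24 February 2023): 55 out of 365
Tax = €1,872,000 × 3.75% × 55/365 = €10,578.0822

€10,578.08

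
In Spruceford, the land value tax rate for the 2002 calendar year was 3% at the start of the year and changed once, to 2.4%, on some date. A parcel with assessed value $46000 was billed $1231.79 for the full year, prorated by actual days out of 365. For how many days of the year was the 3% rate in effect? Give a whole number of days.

169 days

Let d = days at the first rate; then 365 − d days at the second rate.
$46000 × [3%·d + 2.4%·(365−d)] / 365 = $1231.79
Solving gives d = 169, so the new rate took effect on June 19, 2002.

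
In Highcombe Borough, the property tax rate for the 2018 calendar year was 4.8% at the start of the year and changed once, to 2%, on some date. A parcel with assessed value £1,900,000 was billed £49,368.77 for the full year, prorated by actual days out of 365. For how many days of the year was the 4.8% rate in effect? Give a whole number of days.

78 days

Let d = days at the first rate; then 365 − d days at the second rate.
£1,900,000 × [4.8%·d + 2%·(365−d)] / 365 = £49,368.77
Solving gives d = 78, so the new rate took effect on March 20, 2018.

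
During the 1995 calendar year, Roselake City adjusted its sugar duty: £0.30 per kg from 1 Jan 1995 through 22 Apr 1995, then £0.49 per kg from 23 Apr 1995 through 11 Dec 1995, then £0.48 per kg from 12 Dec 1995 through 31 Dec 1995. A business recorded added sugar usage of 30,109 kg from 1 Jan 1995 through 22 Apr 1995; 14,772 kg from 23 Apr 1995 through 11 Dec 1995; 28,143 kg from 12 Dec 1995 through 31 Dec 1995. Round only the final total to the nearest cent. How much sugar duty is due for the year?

£29,779.62

1 Jan – 22 Apr 1995: 30,109 kg at £0.30/kg → £9,032.70
23 Apr – 11 Dec 1995: 14,772 kg at £0.49/kg → £7,238.28
12 Dec – 31 Dec 1995: 28,143 kg at £0.48/kg → £13,508.64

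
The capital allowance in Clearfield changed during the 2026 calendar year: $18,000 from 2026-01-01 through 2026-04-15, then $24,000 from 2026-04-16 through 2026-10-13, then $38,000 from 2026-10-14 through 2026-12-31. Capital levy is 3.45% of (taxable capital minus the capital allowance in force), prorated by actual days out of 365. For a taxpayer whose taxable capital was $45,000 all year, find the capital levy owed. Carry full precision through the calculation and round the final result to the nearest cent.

$679.51

2026-01-01 to 2026-04-15: 105 days, exemption $18,000 → ($45,000 − $18,000) × 3.45% × 105/365 = $267.9658
2026-04-16 to 2026-10-13: 181 days, exemption $24,000 → ($45,000 − $24,000) × 3.45% × 181/365 = $359.2726
2026-10-14 to 2026-12-31: 79 days, exemption $38,000 → ($45,000 − $38,000) × 3.45% × 79/365 = $52.2699
Total = $679.5082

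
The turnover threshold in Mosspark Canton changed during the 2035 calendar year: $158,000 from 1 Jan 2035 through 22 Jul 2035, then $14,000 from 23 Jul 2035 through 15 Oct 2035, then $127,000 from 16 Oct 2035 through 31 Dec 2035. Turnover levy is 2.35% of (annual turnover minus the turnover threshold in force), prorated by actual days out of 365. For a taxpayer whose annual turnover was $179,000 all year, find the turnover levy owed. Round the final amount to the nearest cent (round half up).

$1,435.24

1 Jan – 22 Jul 2035: 203 days, exemption $158,000 → ($179,000 − $158,000) × 2.35% × 203/365 = $274.4671
23 Jul – 15 Oct 2035: 85 days, exemption $14,000 → ($179,000 − $14,000) × 2.35% × 85/365 = $902.9795
16 Oct – 31 Dec 2035: 77 days, exemption $127,000 → ($179,000 − $127,000) × 2.35% × 77/365 = $257.7918
Total = $1,435.2384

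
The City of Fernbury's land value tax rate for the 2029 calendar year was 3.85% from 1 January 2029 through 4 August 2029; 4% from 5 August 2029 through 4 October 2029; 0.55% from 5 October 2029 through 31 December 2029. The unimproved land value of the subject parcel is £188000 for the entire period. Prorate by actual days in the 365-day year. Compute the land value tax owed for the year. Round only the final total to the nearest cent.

£5789.37

1 January – 4 August 2029: 216 days at 3.85% → £188000 × 3.85% × 216/365 = £4283.3096
5 August – 4 October 2029: 61 days at 4% → £188000 × 4% × 61/365 = £1256.7671
5 October – 31 December 2029: 88 days at 0.55% → £188000 × 0.55% × 88/365 = £249.2932
Total = £5789.3699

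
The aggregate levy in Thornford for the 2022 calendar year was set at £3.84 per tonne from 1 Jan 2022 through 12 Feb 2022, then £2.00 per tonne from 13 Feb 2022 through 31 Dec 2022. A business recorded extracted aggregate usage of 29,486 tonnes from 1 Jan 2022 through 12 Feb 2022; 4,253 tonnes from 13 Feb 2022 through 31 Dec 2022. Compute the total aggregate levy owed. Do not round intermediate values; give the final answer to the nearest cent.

£121732.24

1 Jan – 12 Feb 2022: 29,486 tonnes at £3.84/tonne → £113226.24
13 Feb – 31 Dec 2022: 4,253 tonnes at £2.00/tonne → £8506.00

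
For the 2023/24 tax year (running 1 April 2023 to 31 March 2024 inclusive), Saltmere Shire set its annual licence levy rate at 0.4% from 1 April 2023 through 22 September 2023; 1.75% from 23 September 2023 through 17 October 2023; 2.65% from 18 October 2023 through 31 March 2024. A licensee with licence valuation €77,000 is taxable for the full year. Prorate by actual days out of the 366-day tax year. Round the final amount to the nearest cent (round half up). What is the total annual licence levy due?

1 April – 22 September 2023: 175 days at 0.4% → €77,000 × 0.4% × 175/366 = €147.2678
23 September – 17 October 2023: 25 days at 1.75% → €77,000 × 1.75% × 25/366 = €92.0423
18 October 2023 – 31 March 2024: 166 days at 2.65% → €77,000 × 2.65% × 166/366 = €925.4727
Total = €1,164.7828

€1,164.78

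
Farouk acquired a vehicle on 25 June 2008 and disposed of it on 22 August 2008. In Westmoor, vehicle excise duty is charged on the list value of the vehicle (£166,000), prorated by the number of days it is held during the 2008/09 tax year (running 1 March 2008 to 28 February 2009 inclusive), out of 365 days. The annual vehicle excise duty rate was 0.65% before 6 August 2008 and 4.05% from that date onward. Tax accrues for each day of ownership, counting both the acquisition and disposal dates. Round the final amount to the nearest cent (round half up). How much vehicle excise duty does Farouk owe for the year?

£437.28

25 June – 5 August 2008: 42 days at 0.65% → £166,000 × 0.65% × 42/365 = £124.1589
6 August – 22 August 2008: 17 days at 4.05% → £166,000 × 4.05% × 17/365 = £313.1260
Total = £437.2849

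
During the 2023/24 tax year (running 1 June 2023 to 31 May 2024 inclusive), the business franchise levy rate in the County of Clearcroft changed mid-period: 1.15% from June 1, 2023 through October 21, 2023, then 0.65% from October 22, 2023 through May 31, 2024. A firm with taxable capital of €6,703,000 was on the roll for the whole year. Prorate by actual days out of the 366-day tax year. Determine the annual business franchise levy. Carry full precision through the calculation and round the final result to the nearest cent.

June 1 – October 21, 2023: 143 days at 1.15% → €6,703,000 × 1.15% × 143/366 = €30,117.7145
October 22, 2023 – May 31, 2024: 223 days at 0.65% → €6,703,000 × 0.65% × 223/366 = €26,546.4440
Total = €56,664.1585

€56,664.16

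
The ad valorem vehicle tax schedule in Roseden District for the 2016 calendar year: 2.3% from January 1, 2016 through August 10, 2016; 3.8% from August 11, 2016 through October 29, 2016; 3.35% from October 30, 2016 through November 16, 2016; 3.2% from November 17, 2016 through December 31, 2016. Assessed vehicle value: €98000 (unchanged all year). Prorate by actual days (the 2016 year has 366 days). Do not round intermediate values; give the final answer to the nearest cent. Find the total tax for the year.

€2734.36

January 1 – August 10, 2016: 223 days at 2.3% → €98000 × 2.3% × 223/366 = €1373.3388
August 11 – October 29, 2016: 80 days at 3.8% → €98000 × 3.8% × 80/366 = €813.9891
October 30 – November 16, 2016: 18 days at 3.35% → €98000 × 3.35% × 18/366 = €161.4590
November 17 – December 31, 2016: 45 days at 3.2% → €98000 × 3.2% × 45/366 = €385.5738
Total = €2734.3607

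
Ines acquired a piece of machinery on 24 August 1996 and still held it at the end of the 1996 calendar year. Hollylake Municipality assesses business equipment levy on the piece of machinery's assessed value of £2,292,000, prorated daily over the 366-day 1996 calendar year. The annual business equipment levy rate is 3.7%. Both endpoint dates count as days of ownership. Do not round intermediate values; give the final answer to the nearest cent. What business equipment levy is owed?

£30,121.64

Days held (24 August – 31 December 1996): 130 out of 366
Tax = £2,292,000 × 3.7% × 130/366 = £30,121.6393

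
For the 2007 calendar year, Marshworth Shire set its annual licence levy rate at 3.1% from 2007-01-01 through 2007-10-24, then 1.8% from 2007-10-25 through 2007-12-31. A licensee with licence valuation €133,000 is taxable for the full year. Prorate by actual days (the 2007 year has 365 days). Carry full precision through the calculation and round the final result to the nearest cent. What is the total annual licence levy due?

2007-01-01 to 2007-10-24: 297 days at 3.1% → €133,000 × 3.1% × 297/365 = €3,354.8795
2007-10-25 to 2007-12-31: 68 days at 1.8% → €133,000 × 1.8% × 68/365 = €446.0055
Total = €3,800.8849

€3,800.88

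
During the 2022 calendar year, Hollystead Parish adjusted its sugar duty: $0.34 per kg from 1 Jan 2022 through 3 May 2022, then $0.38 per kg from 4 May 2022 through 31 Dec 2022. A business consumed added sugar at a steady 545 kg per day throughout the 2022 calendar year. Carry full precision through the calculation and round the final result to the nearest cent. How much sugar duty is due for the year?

1 Jan – 3 May 2022: 123 days × 545 kg/day = 67,035 kg at $0.34/kg → $22,791.90
4 May – 31 Dec 2022: 242 days × 545 kg/day = 131,890 kg at $0.38/kg → $50,118.20

$72,910.10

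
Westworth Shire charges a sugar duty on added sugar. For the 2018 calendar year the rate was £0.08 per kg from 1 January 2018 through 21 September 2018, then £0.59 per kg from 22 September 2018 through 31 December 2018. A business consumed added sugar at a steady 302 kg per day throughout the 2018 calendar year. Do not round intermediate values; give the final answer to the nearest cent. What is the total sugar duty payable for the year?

1 January – 21 September 2018: 264 days × 302 kg/day = 79,728 kg at £0.08/kg → £6,378.24
22 September – 31 December 2018: 101 days × 302 kg/day = 30,502 kg at £0.59/kg → £17,996.18

£24,374.42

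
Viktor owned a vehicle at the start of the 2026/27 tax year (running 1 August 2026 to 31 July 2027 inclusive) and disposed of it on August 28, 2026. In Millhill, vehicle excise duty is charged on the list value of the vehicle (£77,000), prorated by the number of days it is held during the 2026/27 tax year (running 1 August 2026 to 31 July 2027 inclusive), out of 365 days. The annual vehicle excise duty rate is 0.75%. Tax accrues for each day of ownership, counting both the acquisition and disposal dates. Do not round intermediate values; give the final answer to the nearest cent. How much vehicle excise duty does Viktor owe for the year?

Days held (August 1 – August 28, 2026): 28 out of 365
Tax = £77,000 × 0.75% × 28/365 = £44.3014

£44.30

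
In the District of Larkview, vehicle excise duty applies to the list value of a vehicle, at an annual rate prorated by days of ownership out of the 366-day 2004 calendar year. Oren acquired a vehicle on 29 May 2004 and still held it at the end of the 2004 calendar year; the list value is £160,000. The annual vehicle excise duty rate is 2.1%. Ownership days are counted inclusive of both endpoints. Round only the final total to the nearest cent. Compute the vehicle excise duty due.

£1,992.13

Days held (29 May – 31 December 2004): 217 out of 366
Tax = £160,000 × 2.1% × 217/366 = £1,992.1311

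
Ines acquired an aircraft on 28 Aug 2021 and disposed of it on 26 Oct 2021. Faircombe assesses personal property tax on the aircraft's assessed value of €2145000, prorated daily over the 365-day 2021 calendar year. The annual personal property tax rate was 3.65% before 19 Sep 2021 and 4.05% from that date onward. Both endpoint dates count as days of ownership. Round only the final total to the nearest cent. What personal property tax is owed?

28 Aug – 18 Sep 2021: 22 days at 3.65% → €2145000 × 3.65% × 22/365 = €4719.0000
19 Sep – 26 Oct 2021: 38 days at 4.05% → €2145000 × 4.05% × 38/365 = €9044.2603
Total = €13763.2603

€13763.26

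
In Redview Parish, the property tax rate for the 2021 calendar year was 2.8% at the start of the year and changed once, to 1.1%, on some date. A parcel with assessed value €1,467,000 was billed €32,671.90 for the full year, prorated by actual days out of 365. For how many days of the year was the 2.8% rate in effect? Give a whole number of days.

242 days

Let d = days at the first rate; then 365 − d days at the second rate.
€1,467,000 × [2.8%·d + 1.1%·(365−d)] / 365 = €32,671.90
Solving gives d = 242, so the new rate took effect on 31 August 2021.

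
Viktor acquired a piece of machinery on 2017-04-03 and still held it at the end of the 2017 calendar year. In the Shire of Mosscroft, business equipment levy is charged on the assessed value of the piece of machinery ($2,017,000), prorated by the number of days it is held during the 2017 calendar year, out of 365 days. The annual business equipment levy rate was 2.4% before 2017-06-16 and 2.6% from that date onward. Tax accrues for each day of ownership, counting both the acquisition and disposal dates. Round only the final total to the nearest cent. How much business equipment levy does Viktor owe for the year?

$38,405.89

2017-04-03 to 2017-06-15: 74 days at 2.4% → $2,017,000 × 2.4% × 74/365 = $9,814.2247
2017-06-16 to 2017-12-31: 199 days at 2.6% → $2,017,000 × 2.6% × 199/365 = $28,591.6658
Total = $38,405.8904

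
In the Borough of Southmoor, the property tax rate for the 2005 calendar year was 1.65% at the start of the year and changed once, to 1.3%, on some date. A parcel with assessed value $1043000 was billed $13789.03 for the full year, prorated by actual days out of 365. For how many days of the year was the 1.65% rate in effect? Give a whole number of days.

23 days

Let d = days at the first rate; then 365 − d days at the second rate.
$1043000 × [1.65%·d + 1.3%·(365−d)] / 365 = $13789.03
Solving gives d = 23, so the new rate took effect on 24 Jan 2005.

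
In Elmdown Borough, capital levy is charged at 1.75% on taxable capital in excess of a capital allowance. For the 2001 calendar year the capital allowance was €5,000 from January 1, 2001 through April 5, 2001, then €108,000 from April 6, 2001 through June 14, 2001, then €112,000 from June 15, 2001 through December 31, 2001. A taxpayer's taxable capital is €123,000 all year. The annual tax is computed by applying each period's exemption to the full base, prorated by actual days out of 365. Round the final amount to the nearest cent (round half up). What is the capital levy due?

January 1 – April 5, 2001: 95 days, exemption €5,000 → (€123,000 − €5,000) × 1.75% × 95/365 = €537.4658
April 6 – June 14, 2001: 70 days, exemption €108,000 → (€123,000 − €108,000) × 1.75% × 70/365 = €50.3425
June 15 – December 31, 2001: 200 days, exemption €112,000 → (€123,000 − €112,000) × 1.75% × 200/365 = €105.4795
Total = €693.2877

€693.29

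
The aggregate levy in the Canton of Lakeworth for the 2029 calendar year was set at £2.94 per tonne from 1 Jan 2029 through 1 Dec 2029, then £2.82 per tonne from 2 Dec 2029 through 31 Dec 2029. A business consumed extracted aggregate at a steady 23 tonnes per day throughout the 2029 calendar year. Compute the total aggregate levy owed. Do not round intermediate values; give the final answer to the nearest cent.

1 Jan – 1 Dec 2029: 335 days × 23 tonnes/day = 7,705 tonnes at £2.94/tonne → £22652.70
2 Dec – 31 Dec 2029: 30 days × 23 tonnes/day = 690 tonnes at £2.82/tonne → £1945.80

£24598.50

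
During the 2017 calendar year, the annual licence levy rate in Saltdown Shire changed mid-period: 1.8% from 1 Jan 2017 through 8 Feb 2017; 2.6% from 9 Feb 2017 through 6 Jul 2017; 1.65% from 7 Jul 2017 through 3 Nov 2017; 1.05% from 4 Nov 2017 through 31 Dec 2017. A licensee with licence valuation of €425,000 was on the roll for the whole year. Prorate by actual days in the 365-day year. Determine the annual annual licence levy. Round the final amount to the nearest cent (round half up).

1 Jan – 8 Feb 2017: 39 days at 1.8% → €425,000 × 1.8% × 39/365 = €817.3973
9 Feb – 6 Jul 2017: 148 days at 2.6% → €425,000 × 2.6% × 148/365 = €4,480.5479
7 Jul – 3 Nov 2017: 120 days at 1.65% → €425,000 × 1.65% × 120/365 = €2,305.4795
4 Nov – 31 Dec 2017: 58 days at 1.05% → €425,000 × 1.05% × 58/365 = €709.1096
Total = €8,312.5342

€8,312.53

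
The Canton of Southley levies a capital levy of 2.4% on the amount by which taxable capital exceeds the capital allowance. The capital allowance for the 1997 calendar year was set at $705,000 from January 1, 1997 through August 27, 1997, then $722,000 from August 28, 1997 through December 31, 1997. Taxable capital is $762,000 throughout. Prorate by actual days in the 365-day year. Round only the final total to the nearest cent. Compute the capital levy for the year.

January 1 – August 27, 1997: 239 days, exemption $705,000 → ($762,000 − $705,000) × 2.4% × 239/365 = $895.7589
August 28 – December 31, 1997: 126 days, exemption $722,000 → ($762,000 − $722,000) × 2.4% × 126/365 = $331.3973
Total = $1,227.1562

$1,227.16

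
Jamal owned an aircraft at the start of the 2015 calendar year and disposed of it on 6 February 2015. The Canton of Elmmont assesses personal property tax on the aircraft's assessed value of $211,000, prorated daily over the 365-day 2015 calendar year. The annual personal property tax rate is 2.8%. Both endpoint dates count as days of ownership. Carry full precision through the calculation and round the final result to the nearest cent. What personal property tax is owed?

Days held (1 January – 6 February 2015): 37 out of 365
Tax = $211,000 × 2.8% × 37/365 = $598.8932

$598.89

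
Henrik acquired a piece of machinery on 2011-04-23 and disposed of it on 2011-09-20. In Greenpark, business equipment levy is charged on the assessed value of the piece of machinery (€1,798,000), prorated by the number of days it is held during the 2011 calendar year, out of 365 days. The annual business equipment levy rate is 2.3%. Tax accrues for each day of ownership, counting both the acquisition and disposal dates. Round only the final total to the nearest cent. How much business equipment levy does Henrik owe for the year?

Days held (2011-04-23 to 2011-09-20): 151 out of 365
Tax = €1,798,000 × 2.3% × 151/365 = €17,108.0932

€17,108.09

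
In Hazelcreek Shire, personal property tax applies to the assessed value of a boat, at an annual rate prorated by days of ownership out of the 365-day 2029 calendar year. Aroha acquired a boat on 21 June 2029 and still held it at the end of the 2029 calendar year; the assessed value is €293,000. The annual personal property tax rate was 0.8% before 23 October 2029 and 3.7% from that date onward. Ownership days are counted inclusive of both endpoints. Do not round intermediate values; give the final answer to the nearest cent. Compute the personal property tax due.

21 June – 22 October 2029: 124 days at 0.8% → €293,000 × 0.8% × 124/365 = €796.3178
23 October – 31 December 2029: 70 days at 3.7% → €293,000 × 3.7% × 70/365 = €2,079.0959
Total = €2,875.4137

€2,875.41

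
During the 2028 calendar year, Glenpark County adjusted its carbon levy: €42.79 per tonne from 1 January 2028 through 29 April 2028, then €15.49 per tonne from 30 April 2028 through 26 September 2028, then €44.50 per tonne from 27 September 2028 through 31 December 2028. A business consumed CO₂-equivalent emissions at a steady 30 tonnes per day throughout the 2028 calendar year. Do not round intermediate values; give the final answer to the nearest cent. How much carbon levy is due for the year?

1 January – 29 April 2028: 120 days × 30 tonnes/day = 3,600 tonnes at €42.79/tonne → €154,044.00
30 April – 26 September 2028: 150 days × 30 tonnes/day = 4,500 tonnes at €15.49/tonne → €69,705.00
27 September – 31 December 2028: 96 days × 30 tonnes/day = 2,880 tonnes at €44.50/tonne → €128,160.00

€351,909.00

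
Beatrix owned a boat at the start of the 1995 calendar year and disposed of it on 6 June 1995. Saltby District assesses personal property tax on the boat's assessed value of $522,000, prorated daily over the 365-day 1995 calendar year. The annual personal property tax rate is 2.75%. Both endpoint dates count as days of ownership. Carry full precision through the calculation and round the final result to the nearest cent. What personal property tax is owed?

$6,174.62

Days held (1 January – 6 June 1995): 157 out of 365
Tax = $522,000 × 2.75% × 157/365 = $6,174.6164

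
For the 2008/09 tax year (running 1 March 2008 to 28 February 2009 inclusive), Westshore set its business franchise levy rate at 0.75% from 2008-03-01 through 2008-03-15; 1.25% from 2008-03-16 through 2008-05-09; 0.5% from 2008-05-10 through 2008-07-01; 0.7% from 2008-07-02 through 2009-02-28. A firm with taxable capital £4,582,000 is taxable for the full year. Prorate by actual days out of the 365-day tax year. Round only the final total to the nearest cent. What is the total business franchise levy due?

2008-03-01 to 2008-03-15: 15 days at 0.75% → £4,582,000 × 0.75% × 15/365 = £1,412.2603
2008-03-16 to 2008-05-09: 55 days at 1.25% → £4,582,000 × 1.25% × 55/365 = £8,630.4795
2008-05-10 to 2008-07-01: 53 days at 0.5% → £4,582,000 × 0.5% × 53/365 = £3,326.6575
2008-07-02 to 2009-02-28: 242 days at 0.7% → £4,582,000 × 0.7% × 242/365 = £21,265.5014
Total = £34,634.8986

£34,634.90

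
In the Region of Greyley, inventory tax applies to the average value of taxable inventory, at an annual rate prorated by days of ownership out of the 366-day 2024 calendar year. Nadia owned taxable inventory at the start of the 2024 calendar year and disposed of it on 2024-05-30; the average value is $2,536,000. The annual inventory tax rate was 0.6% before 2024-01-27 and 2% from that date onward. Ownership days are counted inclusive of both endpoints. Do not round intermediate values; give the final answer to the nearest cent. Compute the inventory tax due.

2024-01-01 to 2024-01-26: 26 days at 0.6% → $2,536,000 × 0.6% × 26/366 = $1,080.9180
2024-01-27 to 2024-05-30: 125 days at 2% → $2,536,000 × 2% × 125/366 = $17,322.4044
Total = $18,403.3224

$18,403.32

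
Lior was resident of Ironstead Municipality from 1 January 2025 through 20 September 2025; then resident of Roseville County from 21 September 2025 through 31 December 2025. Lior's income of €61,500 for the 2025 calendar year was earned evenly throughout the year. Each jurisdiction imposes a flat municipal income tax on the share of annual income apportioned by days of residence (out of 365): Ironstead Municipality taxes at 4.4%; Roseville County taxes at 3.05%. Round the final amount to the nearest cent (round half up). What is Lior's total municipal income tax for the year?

€2,473.98

Ironstead Municipality, 1 January – 20 September 2025: 263 days → €61,500 × 4.4% × 263/365 = €1,949.8027
Roseville County, 21 September – 31 December 2025: 102 days → €61,500 × 3.05% × 102/365 = €524.1822
Total = €2,473.9849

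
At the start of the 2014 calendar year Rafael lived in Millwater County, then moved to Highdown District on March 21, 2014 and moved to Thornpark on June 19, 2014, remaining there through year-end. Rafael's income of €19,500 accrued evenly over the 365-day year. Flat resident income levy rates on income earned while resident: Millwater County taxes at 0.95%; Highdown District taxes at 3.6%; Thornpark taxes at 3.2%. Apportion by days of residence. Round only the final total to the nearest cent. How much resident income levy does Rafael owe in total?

Millwater County, January 1 – March 20, 2014: 79 days → €19,500 × 0.95% × 79/365 = €40.0952
Highdown District, March 21 – June 18, 2014: 90 days → €19,500 × 3.6% × 90/365 = €173.0959
Thornpark, June 19 – December 31, 2014: 196 days → €19,500 × 3.2% × 196/365 = €335.0795
Total = €548.2705

€548.27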